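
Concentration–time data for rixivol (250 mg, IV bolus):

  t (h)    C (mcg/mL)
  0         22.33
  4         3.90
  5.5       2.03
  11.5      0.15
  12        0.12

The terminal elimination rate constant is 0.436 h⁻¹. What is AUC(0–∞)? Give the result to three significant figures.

Trapezoidal AUC_0→12:
  [0→4]: (22.33+3.90)/2 × 4 = 52.46
  [4→5.5]: (3.90+2.03)/2 × 1.5 = 4.4475
  [5.5→11.5]: (2.03+0.15)/2 × 6 = 6.54
  [11.5→12]: (0.15+0.12)/2 × 0.5 = 0.0675
  Sum = 63.515 mcg/mL·h
Extrapolated tail: C_last / k_e = 0.12 / 0.436 = 0.275
AUC_0→∞ = 63.515 + 0.275 = 63.79 mcg/mL·h

AUC = 63.8 mcg/mL·h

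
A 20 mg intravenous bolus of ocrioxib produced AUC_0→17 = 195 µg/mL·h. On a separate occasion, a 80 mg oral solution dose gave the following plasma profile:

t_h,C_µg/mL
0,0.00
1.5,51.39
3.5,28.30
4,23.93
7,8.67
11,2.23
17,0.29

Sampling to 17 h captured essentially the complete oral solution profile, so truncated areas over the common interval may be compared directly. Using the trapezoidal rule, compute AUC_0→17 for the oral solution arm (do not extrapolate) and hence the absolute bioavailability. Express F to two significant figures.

F = 0.27

Trapezoidal AUC_0→17 (oral solution):
  [0→1.5]: (0.00+51.39)/2 × 1.5 = 38.5425
  [1.5→3.5]: (51.39+28.30)/2 × 2 = 79.69
  [3.5→4]: (28.30+23.93)/2 × 0.5 = 13.0575
  [4→7]: (23.93+8.67)/2 × 3 = 48.9
  [7→11]: (8.67+2.23)/2 × 4 = 21.8
  [11→17]: (2.23+0.29)/2 × 6 = 7.56
  Sum = 209.55 µg/mL·h
F = (AUC_ev/D_ev)/(AUC_iv/D_iv) = (209.55/80)/(195/20) = 2.619375/9.75 = 0.2687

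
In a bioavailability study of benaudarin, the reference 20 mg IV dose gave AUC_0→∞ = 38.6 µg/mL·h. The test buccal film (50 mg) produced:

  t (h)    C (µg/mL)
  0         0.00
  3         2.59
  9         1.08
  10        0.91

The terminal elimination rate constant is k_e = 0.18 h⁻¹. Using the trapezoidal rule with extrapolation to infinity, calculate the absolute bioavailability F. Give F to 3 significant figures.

F = 0.217

Trapezoidal AUC_0→10 (buccal film):
  [0→3]: (0.00+2.59)/2 × 3 = 3.885
  [3→9]: (2.59+1.08)/2 × 6 = 11.01
  [9→10]: (1.08+0.91)/2 × 1 = 0.995
  Sum = 15.89 µg/mL·h
Tail: C_last/k_e = 0.91/0.18 = 5.056
AUC_0→∞ (buccal film) = 15.89 + 5.056 = 20.946 µg/mL·h
F = (AUC_ev/D_ev)/(AUC_iv/D_iv) = (20.946/50)/(38.6/20) = 0.41892/1.93 = 0.2171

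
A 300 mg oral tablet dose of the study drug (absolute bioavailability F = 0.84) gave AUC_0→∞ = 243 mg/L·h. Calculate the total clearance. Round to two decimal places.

CL = 1.04 L/h

CL = F × Dose / AUC_0→∞
   = 0.84 × 300 / 243 = 1.03704 L/h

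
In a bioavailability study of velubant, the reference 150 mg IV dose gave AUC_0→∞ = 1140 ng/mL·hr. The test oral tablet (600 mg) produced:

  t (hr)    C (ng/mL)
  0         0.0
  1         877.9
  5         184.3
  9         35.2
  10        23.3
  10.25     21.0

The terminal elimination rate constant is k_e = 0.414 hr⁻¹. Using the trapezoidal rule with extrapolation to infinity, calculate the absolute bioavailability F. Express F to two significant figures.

Trapezoidal AUC_0→10.25 (oral tablet):
  [0→1]: (0.0+877.9)/2 × 1 = 438.95
  [1→5]: (877.9+184.3)/2 × 4 = 2124.4
  [5→9]: (184.3+35.2)/2 × 4 = 439.0
  [9→10]: (35.2+23.3)/2 × 1 = 29.25
  [10→10.25]: (23.3+21.0)/2 × 0.25 = 5.5375
  Sum = 3037.1375 ng/mL·hr
Tail: C_last/k_e = 21.0/0.414 = 50.725
AUC_0→∞ (oral tablet) = 3037.1375 + 50.725 = 3087.8625 ng/mL·hr
F = (AUC_ev/D_ev)/(AUC_iv/D_iv) = (3087.8625/600)/(1140/150) = 5.1464375/7.6 = 0.6772

F = 0.68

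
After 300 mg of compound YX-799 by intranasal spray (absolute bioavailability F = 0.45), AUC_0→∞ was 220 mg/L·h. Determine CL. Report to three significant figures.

CL = F × Dose / AUC_0→∞
   = 0.45 × 300 / 220 = 0.613636 L/h

CL = 0.614 L/h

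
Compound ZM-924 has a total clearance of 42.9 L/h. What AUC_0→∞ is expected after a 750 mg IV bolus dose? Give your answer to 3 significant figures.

AUC = 17.5 mg/L·h

AUC_0→∞ = Dose_iv / CL
        = 750 / 42.9 = 17.4825 mg/L·h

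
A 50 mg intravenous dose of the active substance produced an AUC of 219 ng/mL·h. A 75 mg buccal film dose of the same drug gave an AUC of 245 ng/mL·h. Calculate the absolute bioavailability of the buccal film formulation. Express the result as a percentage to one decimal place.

F = 74.6%

F = (AUC_ev / D_ev) / (AUC_iv / D_iv)
  = (245/75) / (219/50)
  = 3.26667 / 4.38 = 0.7458
  = 74.58%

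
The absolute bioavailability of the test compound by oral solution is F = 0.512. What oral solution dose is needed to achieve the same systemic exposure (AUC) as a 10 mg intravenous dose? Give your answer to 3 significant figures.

D_oral = 19.5 mg

For equal systemic exposure: F × D_ev = D_iv
D_ev = D_iv / F = 10 / 0.512 = 19.53125 mg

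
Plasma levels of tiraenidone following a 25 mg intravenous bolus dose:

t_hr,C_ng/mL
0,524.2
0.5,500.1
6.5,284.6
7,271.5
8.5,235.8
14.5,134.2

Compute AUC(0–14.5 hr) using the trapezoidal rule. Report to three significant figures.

Trapezoidal AUC_0→14.5:
  [0→0.5]: (524.2+500.1)/2 × 0.5 = 256.075
  [0.5→6.5]: (500.1+284.6)/2 × 6 = 2354.1
  [6.5→7]: (284.6+271.5)/2 × 0.5 = 139.025
  [7→8.5]: (271.5+235.8)/2 × 1.5 = 380.475
  [8.5→14.5]: (235.8+134.2)/2 × 6 = 1110.0
  Sum = 4239.675 ng/mL·hr

AUC = 4240 ng/mL·hr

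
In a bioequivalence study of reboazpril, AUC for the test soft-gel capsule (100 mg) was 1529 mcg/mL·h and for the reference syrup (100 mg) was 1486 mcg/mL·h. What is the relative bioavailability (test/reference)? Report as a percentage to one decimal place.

F_rel = (AUC_test/D_test) / (AUC_ref/D_ref)
      = (1529/100) / (1486/100)
      = 15.29 / 14.86 = 1.0289 = 102.89%

F_rel = 102.9%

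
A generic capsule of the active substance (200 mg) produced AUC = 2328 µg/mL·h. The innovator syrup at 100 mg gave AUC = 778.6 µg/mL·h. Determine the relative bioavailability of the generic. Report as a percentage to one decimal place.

F_rel = 149.5%

F_rel = (AUC_test/D_test) / (AUC_ref/D_ref)
      = (2328/200) / (778.6/100)
      = 11.64 / 7.786 = 1.4950 = 149.50%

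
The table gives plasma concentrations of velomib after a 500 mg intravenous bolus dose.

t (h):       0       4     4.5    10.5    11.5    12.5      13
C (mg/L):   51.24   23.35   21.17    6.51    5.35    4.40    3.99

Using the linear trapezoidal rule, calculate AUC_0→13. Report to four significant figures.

AUC = 256.3 mg/L·h

Trapezoidal AUC_0→13:
  [0→4]: (51.24+23.35)/2 × 4 = 149.18
  [4→4.5]: (23.35+21.17)/2 × 0.5 = 11.13
  [4.5→10.5]: (21.17+6.51)/2 × 6 = 83.04
  [10.5→11.5]: (6.51+5.35)/2 × 1 = 5.93
  [11.5→12.5]: (5.35+4.40)/2 × 1 = 4.875
  [12.5→13]: (4.40+3.99)/2 × 0.5 = 2.0975
  Sum = 256.2525 mg/L·h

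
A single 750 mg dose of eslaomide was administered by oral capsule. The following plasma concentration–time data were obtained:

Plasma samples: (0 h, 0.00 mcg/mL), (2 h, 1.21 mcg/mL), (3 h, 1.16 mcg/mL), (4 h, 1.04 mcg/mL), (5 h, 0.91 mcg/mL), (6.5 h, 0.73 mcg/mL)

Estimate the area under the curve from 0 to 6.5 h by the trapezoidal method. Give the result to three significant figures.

Trapezoidal AUC_0→6.5:
  [0→2]: (0.00+1.21)/2 × 2 = 1.21
  [2→3]: (1.21+1.16)/2 × 1 = 1.185
  [3→4]: (1.16+1.04)/2 × 1 = 1.1
  [4→5]: (1.04+0.91)/2 × 1 = 0.975
  [5→6.5]: (0.91+0.73)/2 × 1.5 = 1.23
  Sum = 5.7 mcg/mL·h

AUC = 5.70 mcg/mL·h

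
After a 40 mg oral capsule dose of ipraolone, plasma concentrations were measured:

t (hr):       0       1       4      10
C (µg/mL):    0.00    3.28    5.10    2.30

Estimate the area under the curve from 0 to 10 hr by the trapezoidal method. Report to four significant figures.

AUC = 36.41 µg/mL·hr

Trapezoidal AUC_0→10:
  [0→1]: (0.00+3.28)/2 × 1 = 1.64
  [1→4]: (3.28+5.10)/2 × 3 = 12.57
  [4→10]: (5.10+2.30)/2 × 6 = 22.2
  Sum = 36.41 µg/mL·hr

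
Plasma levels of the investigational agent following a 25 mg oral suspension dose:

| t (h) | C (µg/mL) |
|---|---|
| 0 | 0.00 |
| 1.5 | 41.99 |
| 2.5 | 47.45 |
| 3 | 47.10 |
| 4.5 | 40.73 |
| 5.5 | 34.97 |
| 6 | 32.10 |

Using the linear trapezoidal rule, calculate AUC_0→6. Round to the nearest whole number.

Trapezoidal AUC_0→6:
  [0→1.5]: (0.00+41.99)/2 × 1.5 = 31.4925
  [1.5→2.5]: (41.99+47.45)/2 × 1 = 44.72
  [2.5→3]: (47.45+47.10)/2 × 0.5 = 23.6375
  [3→4.5]: (47.10+40.73)/2 × 1.5 = 65.8725
  [4.5→5.5]: (40.73+34.97)/2 × 1 = 37.85
  [5.5→6]: (34.97+32.10)/2 × 0.5 = 16.7675
  Sum = 220.34 µg/mL·h

AUC = 220 µg/mL·h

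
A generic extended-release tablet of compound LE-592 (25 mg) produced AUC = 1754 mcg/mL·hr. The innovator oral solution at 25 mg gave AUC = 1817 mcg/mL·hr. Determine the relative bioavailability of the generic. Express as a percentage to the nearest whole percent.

F_rel = 97%

F_rel = (AUC_test/D_test) / (AUC_ref/D_ref)
      = (1754/25) / (1817/25)
      = 70.16 / 72.68 = 0.9653 = 96.53%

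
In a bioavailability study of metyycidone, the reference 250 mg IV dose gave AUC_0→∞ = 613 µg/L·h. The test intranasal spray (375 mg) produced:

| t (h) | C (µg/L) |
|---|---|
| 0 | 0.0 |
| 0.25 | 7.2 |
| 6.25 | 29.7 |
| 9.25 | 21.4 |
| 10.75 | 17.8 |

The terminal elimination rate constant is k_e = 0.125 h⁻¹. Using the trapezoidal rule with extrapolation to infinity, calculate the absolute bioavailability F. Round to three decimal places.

Trapezoidal AUC_0→10.75 (intranasal spray):
  [0→0.25]: (0.0+7.2)/2 × 0.25 = 0.9
  [0.25→6.25]: (7.2+29.7)/2 × 6 = 110.7
  [6.25→9.25]: (29.7+21.4)/2 × 3 = 76.65
  [9.25→10.75]: (21.4+17.8)/2 × 1.5 = 29.4
  Sum = 217.65 µg/L·h
Tail: C_last/k_e = 17.8/0.125 = 142.400
AUC_0→∞ (intranasal spray) = 217.65 + 142.400 = 360.05 µg/L·h
F = (AUC_ev/D_ev)/(AUC_iv/D_iv) = (360.05/375)/(613/250) = 0.960133/2.452 = 0.3916

F = 0.392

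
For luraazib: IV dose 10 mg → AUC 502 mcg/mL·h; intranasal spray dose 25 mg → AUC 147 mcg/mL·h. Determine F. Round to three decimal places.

F = 0.117

F = (AUC_ev / D_ev) / (AUC_iv / D_iv)
  = (147/25) / (502/10)
  = 5.88 / 50.2 = 0.1171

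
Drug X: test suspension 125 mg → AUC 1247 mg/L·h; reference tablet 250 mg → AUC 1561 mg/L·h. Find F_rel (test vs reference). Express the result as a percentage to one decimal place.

F_rel = 159.8%

F_rel = (AUC_test/D_test) / (AUC_ref/D_ref)
      = (1247/125) / (1561/250)
      = 9.976 / 6.244 = 1.5977 = 159.77%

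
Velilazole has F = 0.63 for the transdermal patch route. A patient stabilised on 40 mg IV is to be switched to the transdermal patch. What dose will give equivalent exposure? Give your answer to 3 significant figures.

For equal systemic exposure: F × D_ev = D_iv
D_ev = D_iv / F = 40 / 0.63 = 63.4921 mg

D_transdermal = 63.5 mg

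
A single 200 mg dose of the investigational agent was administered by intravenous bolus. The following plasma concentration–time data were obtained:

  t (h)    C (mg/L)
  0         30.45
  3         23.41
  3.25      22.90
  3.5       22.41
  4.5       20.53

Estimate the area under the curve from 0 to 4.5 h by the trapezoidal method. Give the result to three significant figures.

Trapezoidal AUC_0→4.5:
  [0→3]: (30.45+23.41)/2 × 3 = 80.79
  [3→3.25]: (23.41+22.90)/2 × 0.25 = 5.78875
  [3.25→3.5]: (22.90+22.41)/2 × 0.25 = 5.66375
  [3.5→4.5]: (22.41+20.53)/2 × 1 = 21.47
  Sum = 113.7125 mg/L·h

AUC = 114 mg/L·h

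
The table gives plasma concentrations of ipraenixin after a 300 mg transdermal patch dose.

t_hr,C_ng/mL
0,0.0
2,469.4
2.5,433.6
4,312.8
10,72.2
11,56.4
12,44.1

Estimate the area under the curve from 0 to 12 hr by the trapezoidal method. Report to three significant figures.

Trapezoidal AUC_0→12:
  [0→2]: (0.0+469.4)/2 × 2 = 469.4
  [2→2.5]: (469.4+433.6)/2 × 0.5 = 225.75
  [2.5→4]: (433.6+312.8)/2 × 1.5 = 559.8
  [4→10]: (312.8+72.2)/2 × 6 = 1155.0
  [10→11]: (72.2+56.4)/2 × 1 = 64.3
  [11→12]: (56.4+44.1)/2 × 1 = 50.25
  Sum = 2524.5 ng/mL·hr

AUC = 2520 ng/mL·hr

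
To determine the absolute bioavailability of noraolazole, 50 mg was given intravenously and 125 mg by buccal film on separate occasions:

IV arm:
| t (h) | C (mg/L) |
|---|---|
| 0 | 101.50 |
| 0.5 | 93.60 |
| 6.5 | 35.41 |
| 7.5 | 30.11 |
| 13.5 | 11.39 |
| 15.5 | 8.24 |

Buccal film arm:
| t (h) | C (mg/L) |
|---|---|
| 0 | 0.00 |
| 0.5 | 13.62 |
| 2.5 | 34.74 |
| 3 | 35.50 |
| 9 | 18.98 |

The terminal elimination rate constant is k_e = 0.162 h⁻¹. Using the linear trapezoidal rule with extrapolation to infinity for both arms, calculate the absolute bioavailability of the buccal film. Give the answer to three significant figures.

Trapezoidal AUC_0→15.5 (IV):
  [0→0.5]: (101.50+93.60)/2 × 0.5 = 48.775
  [0.5→6.5]: (93.60+35.41)/2 × 6 = 387.03
  [6.5→7.5]: (35.41+30.11)/2 × 1 = 32.76
  [7.5→13.5]: (30.11+11.39)/2 × 6 = 124.5
  [13.5→15.5]: (11.39+8.24)/2 × 2 = 19.63
  Sum = 612.695 mg/L·h
IV tail: 8.24/0.162 = 50.864; AUC_iv,0→∞ = 612.695 + 50.864 = 663.559 mg/L·h
Trapezoidal AUC_0→9 (buccal film):
  [0→0.5]: (0.00+13.62)/2 × 0.5 = 3.405
  [0.5→2.5]: (13.62+34.74)/2 × 2 = 48.36
  [2.5→3]: (34.74+35.50)/2 × 0.5 = 17.56
  [3→9]: (35.50+18.98)/2 × 6 = 163.44
  Sum = 232.765 mg/L·h
buccal film tail: 18.98/0.162 = 117.160; AUC_ev,0→∞ = 232.765 + 117.160 = 349.925 mg/L·h
F = (AUC_ev/D_ev)/(AUC_iv/D_iv) = (349.925/125)/(663.559/50) = 2.7994/13.27118 = 0.2109

F = 0.211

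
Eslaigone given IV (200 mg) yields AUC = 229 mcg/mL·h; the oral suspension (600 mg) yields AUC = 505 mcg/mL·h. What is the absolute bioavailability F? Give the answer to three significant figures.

F = 0.735

F = (AUC_ev / D_ev) / (AUC_iv / D_iv)
  = (505/600) / (229/200)
  = 0.841667 / 1.145 = 0.7351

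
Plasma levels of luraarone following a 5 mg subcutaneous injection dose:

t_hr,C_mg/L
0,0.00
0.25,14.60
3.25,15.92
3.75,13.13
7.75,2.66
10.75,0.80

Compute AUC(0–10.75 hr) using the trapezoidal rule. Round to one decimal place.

Trapezoidal AUC_0→10.75:
  [0→0.25]: (0.00+14.60)/2 × 0.25 = 1.825
  [0.25→3.25]: (14.60+15.92)/2 × 3 = 45.78
  [3.25→3.75]: (15.92+13.13)/2 × 0.5 = 7.2625
  [3.75→7.75]: (13.13+2.66)/2 × 4 = 31.58
  [7.75→10.75]: (2.66+0.80)/2 × 3 = 5.19
  Sum = 91.6375 mg/L·hr

AUC = 91.6 mg/L·hr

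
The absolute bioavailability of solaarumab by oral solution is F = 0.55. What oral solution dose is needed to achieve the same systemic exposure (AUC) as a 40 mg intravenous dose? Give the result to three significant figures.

For equal systemic exposure: F × D_ev = D_iv
D_ev = D_iv / F = 40 / 0.55 = 72.7273 mg

D_oral = 72.7 mg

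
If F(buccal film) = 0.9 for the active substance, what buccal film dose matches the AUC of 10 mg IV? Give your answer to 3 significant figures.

D_buccal = 11.1 mg

For equal systemic exposure: F × D_ev = D_iv
D_ev = D_iv / F = 10 / 0.9 = 11.1111 mg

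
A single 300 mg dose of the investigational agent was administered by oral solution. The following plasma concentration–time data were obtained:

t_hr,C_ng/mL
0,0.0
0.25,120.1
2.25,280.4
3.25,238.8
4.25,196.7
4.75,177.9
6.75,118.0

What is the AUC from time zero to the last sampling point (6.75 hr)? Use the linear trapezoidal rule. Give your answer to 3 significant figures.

AUC = 1280 ng/mL·hr

Trapezoidal AUC_0→6.75:
  [0→0.25]: (0.0+120.1)/2 × 0.25 = 15.0125
  [0.25→2.25]: (120.1+280.4)/2 × 2 = 400.5
  [2.25→3.25]: (280.4+238.8)/2 × 1 = 259.6
  [3.25→4.25]: (238.8+196.7)/2 × 1 = 217.75
  [4.25→4.75]: (196.7+177.9)/2 × 0.5 = 93.65
  [4.75→6.75]: (177.9+118.0)/2 × 2 = 295.9
  Sum = 1282.4125 ng/mL·hr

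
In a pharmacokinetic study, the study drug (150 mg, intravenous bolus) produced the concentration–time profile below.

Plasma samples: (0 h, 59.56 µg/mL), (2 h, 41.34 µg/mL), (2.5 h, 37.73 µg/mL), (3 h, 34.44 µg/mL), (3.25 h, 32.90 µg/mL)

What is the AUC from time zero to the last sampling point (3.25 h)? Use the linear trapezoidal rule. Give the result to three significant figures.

Trapezoidal AUC_0→3.25:
  [0→2]: (59.56+41.34)/2 × 2 = 100.9
  [2→2.5]: (41.34+37.73)/2 × 0.5 = 19.7675
  [2.5→3]: (37.73+34.44)/2 × 0.5 = 18.0425
  [3→3.25]: (34.44+32.90)/2 × 0.25 = 8.4175
  Sum = 147.1275 µg/mL·h

AUC = 147 µg/mL·h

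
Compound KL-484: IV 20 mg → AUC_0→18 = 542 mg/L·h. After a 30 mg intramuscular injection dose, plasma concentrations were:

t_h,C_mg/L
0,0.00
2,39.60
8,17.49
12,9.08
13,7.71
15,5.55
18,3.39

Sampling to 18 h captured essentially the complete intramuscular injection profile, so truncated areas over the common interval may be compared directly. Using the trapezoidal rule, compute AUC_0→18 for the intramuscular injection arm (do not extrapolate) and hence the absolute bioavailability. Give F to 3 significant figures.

F = 0.368

Trapezoidal AUC_0→18 (intramuscular injection):
  [0→2]: (0.00+39.60)/2 × 2 = 39.6
  [2→8]: (39.60+17.49)/2 × 6 = 171.27
  [8→12]: (17.49+9.08)/2 × 4 = 53.14
  [12→13]: (9.08+7.71)/2 × 1 = 8.395
  [13→15]: (7.71+5.55)/2 × 2 = 13.26
  [15→18]: (5.55+3.39)/2 × 3 = 13.41
  Sum = 299.075 mg/L·h
F = (AUC_ev/D_ev)/(AUC_iv/D_iv) = (299.075/30)/(542/20) = 9.96917/27.1 = 0.3679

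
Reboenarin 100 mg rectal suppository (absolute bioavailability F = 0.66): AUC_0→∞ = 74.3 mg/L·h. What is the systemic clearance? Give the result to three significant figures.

CL = 0.888 L/h

CL = F × Dose / AUC_0→∞
   = 0.66 × 100 / 74.3 = 0.888291 L/h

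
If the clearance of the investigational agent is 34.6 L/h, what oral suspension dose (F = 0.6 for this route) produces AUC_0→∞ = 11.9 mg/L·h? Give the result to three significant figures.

Dose = 686 mg

Dose = CL × AUC_0→∞ / F
     = 34.6 × 11.9 / 0.6 = 686.233 mg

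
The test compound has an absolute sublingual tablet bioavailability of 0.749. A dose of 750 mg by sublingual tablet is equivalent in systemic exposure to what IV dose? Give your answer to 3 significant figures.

D_iv = 562 mg

Systemic exposure from an extravascular dose = F × D_ev, so the equivalent IV dose is F × D_ev.
D_iv = F × D_ev = 0.749 × 750 = 561.75 mg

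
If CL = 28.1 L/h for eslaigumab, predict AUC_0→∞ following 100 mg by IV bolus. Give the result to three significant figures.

AUC = 3.56 mg/L·h

AUC_0→∞ = Dose_iv / CL
        = 100 / 28.1 = 3.55872 mg/L·h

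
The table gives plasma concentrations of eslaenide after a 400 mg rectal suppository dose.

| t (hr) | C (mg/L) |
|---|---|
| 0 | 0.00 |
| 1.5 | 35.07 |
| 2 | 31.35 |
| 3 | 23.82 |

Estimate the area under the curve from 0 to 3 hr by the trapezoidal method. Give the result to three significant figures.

Trapezoidal AUC_0→3:
  [0→1.5]: (0.00+35.07)/2 × 1.5 = 26.3025
  [1.5→2]: (35.07+31.35)/2 × 0.5 = 16.605
  [2→3]: (31.35+23.82)/2 × 1 = 27.585
  Sum = 70.4925 mg/L·hr

AUC = 70.5 mg/L·hr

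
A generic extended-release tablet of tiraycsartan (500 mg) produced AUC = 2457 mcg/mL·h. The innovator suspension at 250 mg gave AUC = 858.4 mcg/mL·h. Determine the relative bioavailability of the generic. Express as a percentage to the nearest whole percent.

F_rel = 143%

F_rel = (AUC_test/D_test) / (AUC_ref/D_ref)
      = (2457/500) / (858.4/250)
      = 4.914 / 3.4336 = 1.4312 = 143.12%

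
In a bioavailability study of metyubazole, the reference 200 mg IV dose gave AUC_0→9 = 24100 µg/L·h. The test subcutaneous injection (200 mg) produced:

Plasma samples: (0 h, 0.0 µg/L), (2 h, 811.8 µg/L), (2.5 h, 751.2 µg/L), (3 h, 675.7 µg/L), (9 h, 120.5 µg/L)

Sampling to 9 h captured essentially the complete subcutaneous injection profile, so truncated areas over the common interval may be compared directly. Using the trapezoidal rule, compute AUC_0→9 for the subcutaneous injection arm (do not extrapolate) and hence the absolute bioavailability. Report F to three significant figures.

Trapezoidal AUC_0→9 (subcutaneous injection):
  [0→2]: (0.0+811.8)/2 × 2 = 811.8
  [2→2.5]: (811.8+751.2)/2 × 0.5 = 390.75
  [2.5→3]: (751.2+675.7)/2 × 0.5 = 356.725
  [3→9]: (675.7+120.5)/2 × 6 = 2388.6
  Sum = 3947.875 µg/L·h
F = (AUC_ev/D_ev)/(AUC_iv/D_iv) = (3947.875/200)/(24100/200) = 19.739375/120.5 = 0.1638

F = 0.164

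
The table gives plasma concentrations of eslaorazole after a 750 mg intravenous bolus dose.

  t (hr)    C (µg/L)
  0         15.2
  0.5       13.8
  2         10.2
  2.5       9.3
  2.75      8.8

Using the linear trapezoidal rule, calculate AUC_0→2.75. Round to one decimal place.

AUC = 32.4 µg/L·hr

Trapezoidal AUC_0→2.75:
  [0→0.5]: (15.2+13.8)/2 × 0.5 = 7.25
  [0.5→2]: (13.8+10.2)/2 × 1.5 = 18.0
  [2→2.5]: (10.2+9.3)/2 × 0.5 = 4.875
  [2.5→2.75]: (9.3+8.8)/2 × 0.25 = 2.2625
  Sum = 32.3875 µg/L·hr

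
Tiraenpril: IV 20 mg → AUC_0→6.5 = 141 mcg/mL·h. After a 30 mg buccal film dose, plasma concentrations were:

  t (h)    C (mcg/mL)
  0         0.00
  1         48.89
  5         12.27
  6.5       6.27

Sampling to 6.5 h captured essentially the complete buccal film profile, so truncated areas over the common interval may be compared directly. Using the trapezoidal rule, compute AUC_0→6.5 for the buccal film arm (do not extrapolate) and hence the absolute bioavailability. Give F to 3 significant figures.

Trapezoidal AUC_0→6.5 (buccal film):
  [0→1]: (0.00+48.89)/2 × 1 = 24.445
  [1→5]: (48.89+12.27)/2 × 4 = 122.32
  [5→6.5]: (12.27+6.27)/2 × 1.5 = 13.905
  Sum = 160.67 mcg/mL·h
F = (AUC_ev/D_ev)/(AUC_iv/D_iv) = (160.67/30)/(141/20) = 5.35567/7.05 = 0.7597

F = 0.760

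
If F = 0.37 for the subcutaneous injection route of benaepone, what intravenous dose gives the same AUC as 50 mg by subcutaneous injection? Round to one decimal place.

D_iv = 18.5 mg

Systemic exposure from an extravascular dose = F × D_ev, so the equivalent IV dose is F × D_ev.
D_iv = F × D_ev = 0.37 × 50 = 18.5 mg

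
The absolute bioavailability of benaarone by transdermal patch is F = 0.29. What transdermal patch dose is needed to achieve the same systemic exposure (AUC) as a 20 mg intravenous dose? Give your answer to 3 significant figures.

D_transdermal = 69.0 mg

For equal systemic exposure: F × D_ev = D_iv
D_ev = D_iv / F = 20 / 0.29 = 68.9655 mg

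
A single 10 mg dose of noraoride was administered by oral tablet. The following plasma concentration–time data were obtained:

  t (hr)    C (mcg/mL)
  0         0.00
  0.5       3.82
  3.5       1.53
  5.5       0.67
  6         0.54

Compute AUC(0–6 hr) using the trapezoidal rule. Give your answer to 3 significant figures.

Trapezoidal AUC_0→6:
  [0→0.5]: (0.00+3.82)/2 × 0.5 = 0.955
  [0.5→3.5]: (3.82+1.53)/2 × 3 = 8.025
  [3.5→5.5]: (1.53+0.67)/2 × 2 = 2.2
  [5.5→6]: (0.67+0.54)/2 × 0.5 = 0.3025
  Sum = 11.4825 mcg/mL·hr

AUC = 11.5 mcg/mL·hr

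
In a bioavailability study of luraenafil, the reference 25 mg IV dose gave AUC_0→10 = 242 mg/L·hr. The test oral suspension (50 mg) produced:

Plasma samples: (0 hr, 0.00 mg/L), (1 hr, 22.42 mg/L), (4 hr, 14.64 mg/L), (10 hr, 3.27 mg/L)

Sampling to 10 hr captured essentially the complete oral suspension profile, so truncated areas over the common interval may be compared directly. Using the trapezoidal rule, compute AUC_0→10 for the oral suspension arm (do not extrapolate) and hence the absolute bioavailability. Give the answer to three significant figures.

Trapezoidal AUC_0→10 (oral suspension):
  [0→1]: (0.00+22.42)/2 × 1 = 11.21
  [1→4]: (22.42+14.64)/2 × 3 = 55.59
  [4→10]: (14.64+3.27)/2 × 6 = 53.73
  Sum = 120.53 mg/L·hr
F = (AUC_ev/D_ev)/(AUC_iv/D_iv) = (120.53/50)/(242/25) = 2.4106/9.68 = 0.2490

F = 0.249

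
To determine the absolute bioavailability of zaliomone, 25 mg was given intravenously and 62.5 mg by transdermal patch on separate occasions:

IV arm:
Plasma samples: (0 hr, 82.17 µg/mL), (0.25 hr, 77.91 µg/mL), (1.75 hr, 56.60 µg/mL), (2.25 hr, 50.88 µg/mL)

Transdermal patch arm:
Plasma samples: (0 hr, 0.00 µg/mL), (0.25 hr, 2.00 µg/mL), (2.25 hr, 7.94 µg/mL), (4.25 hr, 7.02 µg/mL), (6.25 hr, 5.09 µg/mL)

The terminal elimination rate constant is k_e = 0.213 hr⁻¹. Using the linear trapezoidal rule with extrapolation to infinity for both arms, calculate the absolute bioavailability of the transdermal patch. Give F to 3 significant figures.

Trapezoidal AUC_0→2.25 (IV):
  [0→0.25]: (82.17+77.91)/2 × 0.25 = 20.01
  [0.25→1.75]: (77.91+56.60)/2 × 1.5 = 100.8825
  [1.75→2.25]: (56.60+50.88)/2 × 0.5 = 26.87
  Sum = 147.7625 µg/mL·hr
IV tail: 50.88/0.213 = 238.873; AUC_iv,0→∞ = 147.7625 + 238.873 = 386.6355 µg/mL·hr
Trapezoidal AUC_0→6.25 (transdermal patch):
  [0→0.25]: (0.00+2.00)/2 × 0.25 = 0.25
  [0.25→2.25]: (2.00+7.94)/2 × 2 = 9.94
  [2.25→4.25]: (7.94+7.02)/2 × 2 = 14.96
  [4.25→6.25]: (7.02+5.09)/2 × 2 = 12.11
  Sum = 37.26 µg/mL·hr
transdermal patch tail: 5.09/0.213 = 23.897; AUC_ev,0→∞ = 37.26 + 23.897 = 61.157 µg/mL·hr
F = (AUC_ev/D_ev)/(AUC_iv/D_iv) = (61.157/62.5)/(386.6355/25) = 0.978512/15.46542 = 0.0633

F = 0.0633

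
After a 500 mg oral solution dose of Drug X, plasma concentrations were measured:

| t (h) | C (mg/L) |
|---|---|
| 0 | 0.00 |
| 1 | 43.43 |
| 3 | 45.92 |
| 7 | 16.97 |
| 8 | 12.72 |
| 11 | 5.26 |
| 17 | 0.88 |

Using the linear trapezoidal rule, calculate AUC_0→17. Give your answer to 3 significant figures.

AUC = 297 mg/L·h

Trapezoidal AUC_0→17:
  [0→1]: (0.00+43.43)/2 × 1 = 21.715
  [1→3]: (43.43+45.92)/2 × 2 = 89.35
  [3→7]: (45.92+16.97)/2 × 4 = 125.78
  [7→8]: (16.97+12.72)/2 × 1 = 14.845
  [8→11]: (12.72+5.26)/2 × 3 = 26.97
  [11→17]: (5.26+0.88)/2 × 6 = 18.42
  Sum = 297.08 mg/L·h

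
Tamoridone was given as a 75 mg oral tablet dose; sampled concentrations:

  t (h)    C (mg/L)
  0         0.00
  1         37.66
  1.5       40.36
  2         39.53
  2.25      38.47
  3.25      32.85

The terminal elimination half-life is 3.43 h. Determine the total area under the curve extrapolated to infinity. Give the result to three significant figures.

Trapezoidal AUC_0→3.25:
  [0→1]: (0.00+37.66)/2 × 1 = 18.83
  [1→1.5]: (37.66+40.36)/2 × 0.5 = 19.505
  [1.5→2]: (40.36+39.53)/2 × 0.5 = 19.9725
  [2→2.25]: (39.53+38.47)/2 × 0.25 = 9.75
  [2.25→3.25]: (38.47+32.85)/2 × 1 = 35.66
  Sum = 103.7175 mg/L·h
k_e = ln2 / t½ = 0.693147 / 3.43 = 0.2021 h^-1
Extrapolated tail: C_last / k_e = 32.85 / 0.2021 = 162.543
AUC_0→∞ = 103.7175 + 162.543 = 266.2605 mg/L·h

AUC = 266 mg/L·h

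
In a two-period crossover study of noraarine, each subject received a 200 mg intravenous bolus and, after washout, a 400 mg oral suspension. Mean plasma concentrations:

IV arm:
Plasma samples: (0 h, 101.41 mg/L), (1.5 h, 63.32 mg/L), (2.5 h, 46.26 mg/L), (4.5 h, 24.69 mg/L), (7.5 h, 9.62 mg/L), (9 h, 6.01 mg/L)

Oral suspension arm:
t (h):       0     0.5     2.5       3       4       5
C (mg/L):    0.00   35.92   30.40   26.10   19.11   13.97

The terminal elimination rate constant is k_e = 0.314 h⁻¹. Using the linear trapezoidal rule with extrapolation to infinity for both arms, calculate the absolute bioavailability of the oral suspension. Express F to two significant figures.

F = 0.26

Trapezoidal AUC_0→9 (IV):
  [0→1.5]: (101.41+63.32)/2 × 1.5 = 123.5475
  [1.5→2.5]: (63.32+46.26)/2 × 1 = 54.79
  [2.5→4.5]: (46.26+24.69)/2 × 2 = 70.95
  [4.5→7.5]: (24.69+9.62)/2 × 3 = 51.465
  [7.5→9]: (9.62+6.01)/2 × 1.5 = 11.7225
  Sum = 312.475 mg/L·h
IV tail: 6.01/0.314 = 19.140; AUC_iv,0→∞ = 312.475 + 19.140 = 331.615 mg/L·h
Trapezoidal AUC_0→5 (oral suspension):
  [0→0.5]: (0.00+35.92)/2 × 0.5 = 8.98
  [0.5→2.5]: (35.92+30.40)/2 × 2 = 66.32
  [2.5→3]: (30.40+26.10)/2 × 0.5 = 14.125
  [3→4]: (26.10+19.11)/2 × 1 = 22.605
  [4→5]: (19.11+13.97)/2 × 1 = 16.54
  Sum = 128.57 mg/L·h
oral suspension tail: 13.97/0.314 = 44.490; AUC_ev,0→∞ = 128.57 + 44.490 = 173.06 mg/L·h
F = (AUC_ev/D_ev)/(AUC_iv/D_iv) = (173.06/400)/(331.615/200) = 0.43265/1.658075 = 0.2609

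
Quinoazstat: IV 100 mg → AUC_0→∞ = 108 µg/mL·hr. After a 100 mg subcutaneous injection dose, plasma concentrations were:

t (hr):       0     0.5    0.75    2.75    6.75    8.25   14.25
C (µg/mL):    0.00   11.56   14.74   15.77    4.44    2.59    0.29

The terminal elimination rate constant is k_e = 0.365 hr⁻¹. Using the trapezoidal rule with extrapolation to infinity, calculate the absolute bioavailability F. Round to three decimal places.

Trapezoidal AUC_0→14.25 (subcutaneous injection):
  [0→0.5]: (0.00+11.56)/2 × 0.5 = 2.89
  [0.5→0.75]: (11.56+14.74)/2 × 0.25 = 3.2875
  [0.75→2.75]: (14.74+15.77)/2 × 2 = 30.51
  [2.75→6.75]: (15.77+4.44)/2 × 4 = 40.42
  [6.75→8.25]: (4.44+2.59)/2 × 1.5 = 5.2725
  [8.25→14.25]: (2.59+0.29)/2 × 6 = 8.64
  Sum = 91.02 µg/mL·hr
Tail: C_last/k_e = 0.29/0.365 = 0.795
AUC_0→∞ (subcutaneous injection) = 91.02 + 0.795 = 91.815 µg/mL·hr
F = (AUC_ev/D_ev)/(AUC_iv/D_iv) = (91.815/100)/(108/100) = 0.91815/1.08 = 0.8501

F = 0.850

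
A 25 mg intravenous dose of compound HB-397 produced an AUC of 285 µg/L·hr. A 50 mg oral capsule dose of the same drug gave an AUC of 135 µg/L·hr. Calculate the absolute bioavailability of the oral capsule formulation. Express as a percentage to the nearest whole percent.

F = 24%

F = (AUC_ev / D_ev) / (AUC_iv / D_iv)
  = (135/50) / (285/25)
  = 2.7 / 11.4 = 0.2368
  = 23.68%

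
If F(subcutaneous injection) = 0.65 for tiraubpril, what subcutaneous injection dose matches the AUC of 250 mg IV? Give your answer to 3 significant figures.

D_subcutaneous = 385 mg

For equal systemic exposure: F × D_ev = D_iv
D_ev = D_iv / F = 250 / 0.65 = 384.615 mg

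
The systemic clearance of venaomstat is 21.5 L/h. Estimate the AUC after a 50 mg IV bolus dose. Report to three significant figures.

AUC_0→∞ = Dose_iv / CL
        = 50 / 21.5 = 2.32558 mg/L·h

AUC = 2.33 mg/L·h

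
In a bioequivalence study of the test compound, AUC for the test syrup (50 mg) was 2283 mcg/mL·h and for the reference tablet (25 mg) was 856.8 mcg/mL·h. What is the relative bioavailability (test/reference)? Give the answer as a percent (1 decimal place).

F_rel = (AUC_test/D_test) / (AUC_ref/D_ref)
      = (2283/50) / (856.8/25)
      = 45.66 / 34.272 = 1.3323 = 133.23%

F_rel = 133.2%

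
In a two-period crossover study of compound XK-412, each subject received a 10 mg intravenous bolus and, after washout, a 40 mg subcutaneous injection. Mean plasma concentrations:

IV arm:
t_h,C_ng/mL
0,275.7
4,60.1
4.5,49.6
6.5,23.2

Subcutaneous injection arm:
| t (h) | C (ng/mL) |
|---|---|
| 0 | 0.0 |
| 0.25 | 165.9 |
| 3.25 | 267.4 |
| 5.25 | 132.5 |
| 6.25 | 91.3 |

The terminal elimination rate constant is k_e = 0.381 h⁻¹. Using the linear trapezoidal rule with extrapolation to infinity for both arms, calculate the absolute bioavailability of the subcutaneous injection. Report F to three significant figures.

F = 0.427

Trapezoidal AUC_0→6.5 (IV):
  [0→4]: (275.7+60.1)/2 × 4 = 671.6
  [4→4.5]: (60.1+49.6)/2 × 0.5 = 27.425
  [4.5→6.5]: (49.6+23.2)/2 × 2 = 72.8
  Sum = 771.825 ng/mL·h
IV tail: 23.2/0.381 = 60.892; AUC_iv,0→∞ = 771.825 + 60.892 = 832.717 ng/mL·h
Trapezoidal AUC_0→6.25 (subcutaneous injection):
  [0→0.25]: (0.0+165.9)/2 × 0.25 = 20.7375
  [0.25→3.25]: (165.9+267.4)/2 × 3 = 649.95
  [3.25→5.25]: (267.4+132.5)/2 × 2 = 399.9
  [5.25→6.25]: (132.5+91.3)/2 × 1 = 111.9
  Sum = 1182.4875 ng/mL·h
subcutaneous injection tail: 91.3/0.381 = 239.633; AUC_ev,0→∞ = 1182.4875 + 239.633 = 1422.1205 ng/mL·h
F = (AUC_ev/D_ev)/(AUC_iv/D_iv) = (1422.1205/40)/(832.717/10) = 35.553/83.2717 = 0.4270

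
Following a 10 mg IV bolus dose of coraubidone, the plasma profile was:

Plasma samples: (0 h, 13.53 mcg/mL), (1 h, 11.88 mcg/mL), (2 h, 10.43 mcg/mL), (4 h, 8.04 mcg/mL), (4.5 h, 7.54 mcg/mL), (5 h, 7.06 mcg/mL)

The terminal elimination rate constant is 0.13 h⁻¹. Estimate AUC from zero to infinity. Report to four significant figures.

AUC = 104.2 mcg/mL·h

Trapezoidal AUC_0→5:
  [0→1]: (13.53+11.88)/2 × 1 = 12.705
  [1→2]: (11.88+10.43)/2 × 1 = 11.155
  [2→4]: (10.43+8.04)/2 × 2 = 18.47
  [4→4.5]: (8.04+7.54)/2 × 0.5 = 3.895
  [4.5→5]: (7.54+7.06)/2 × 0.5 = 3.65
  Sum = 49.875 mcg/mL·h
Extrapolated tail: C_last / k_e = 7.06 / 0.13 = 54.308
AUC_0→∞ = 49.875 + 54.308 = 104.183 mcg/mL·h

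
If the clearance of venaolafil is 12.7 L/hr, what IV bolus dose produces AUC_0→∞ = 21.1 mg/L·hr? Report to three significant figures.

Dose_iv = CL × AUC_0→∞
     = 12.7 × 21.1 = 267.97 mg

Dose = 268 mg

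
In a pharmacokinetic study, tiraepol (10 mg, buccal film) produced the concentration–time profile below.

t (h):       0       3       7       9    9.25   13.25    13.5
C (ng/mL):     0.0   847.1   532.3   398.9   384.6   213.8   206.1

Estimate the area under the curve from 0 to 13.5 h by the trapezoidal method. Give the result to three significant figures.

Trapezoidal AUC_0→13.5:
  [0→3]: (0.0+847.1)/2 × 3 = 1270.65
  [3→7]: (847.1+532.3)/2 × 4 = 2758.8
  [7→9]: (532.3+398.9)/2 × 2 = 931.2
  [9→9.25]: (398.9+384.6)/2 × 0.25 = 97.9375
  [9.25→13.25]: (384.6+213.8)/2 × 4 = 1196.8
  [13.25→13.5]: (213.8+206.1)/2 × 0.25 = 52.4875
  Sum = 6307.875 ng/mL·h

AUC = 6310 ng/mL·h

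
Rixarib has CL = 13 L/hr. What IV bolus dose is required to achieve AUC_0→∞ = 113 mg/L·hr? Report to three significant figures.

Dose_iv = CL × AUC_0→∞
     = 13 × 113 = 1469 mg

Dose = 1470 mg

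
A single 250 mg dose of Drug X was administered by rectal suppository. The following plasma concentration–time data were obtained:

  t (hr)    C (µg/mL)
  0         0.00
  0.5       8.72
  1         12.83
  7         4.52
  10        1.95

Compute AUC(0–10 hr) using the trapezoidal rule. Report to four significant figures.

AUC = 69.32 µg/mL·hr

Trapezoidal AUC_0→10:
  [0→0.5]: (0.00+8.72)/2 × 0.5 = 2.18
  [0.5→1]: (8.72+12.83)/2 × 0.5 = 5.3875
  [1→7]: (12.83+4.52)/2 × 6 = 52.05
  [7→10]: (4.52+1.95)/2 × 3 = 9.705
  Sum = 69.3225 µg/mL·hr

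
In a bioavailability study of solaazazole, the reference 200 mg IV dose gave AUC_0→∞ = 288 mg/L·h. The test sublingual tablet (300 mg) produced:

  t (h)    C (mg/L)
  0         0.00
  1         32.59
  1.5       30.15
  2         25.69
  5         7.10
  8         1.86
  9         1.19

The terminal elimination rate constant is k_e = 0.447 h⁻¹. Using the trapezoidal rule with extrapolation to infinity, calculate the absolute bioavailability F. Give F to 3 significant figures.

Trapezoidal AUC_0→9 (sublingual tablet):
  [0→1]: (0.00+32.59)/2 × 1 = 16.295
  [1→1.5]: (32.59+30.15)/2 × 0.5 = 15.685
  [1.5→2]: (30.15+25.69)/2 × 0.5 = 13.96
  [2→5]: (25.69+7.10)/2 × 3 = 49.185
  [5→8]: (7.10+1.86)/2 × 3 = 13.44
  [8→9]: (1.86+1.19)/2 × 1 = 1.525
  Sum = 110.09 mg/L·h
Tail: C_last/k_e = 1.19/0.447 = 2.662
AUC_0→∞ (sublingual tablet) = 110.09 + 2.662 = 112.752 mg/L·h
F = (AUC_ev/D_ev)/(AUC_iv/D_iv) = (112.752/300)/(288/200) = 0.37584/1.44 = 0.2610

F = 0.261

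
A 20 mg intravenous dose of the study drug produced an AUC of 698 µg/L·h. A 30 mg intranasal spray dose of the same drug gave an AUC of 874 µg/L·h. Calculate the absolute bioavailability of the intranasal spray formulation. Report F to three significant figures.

F = 0.835

F = (AUC_ev / D_ev) / (AUC_iv / D_iv)
  = (874/30) / (698/20)
  = 29.1333 / 34.9 = 0.8348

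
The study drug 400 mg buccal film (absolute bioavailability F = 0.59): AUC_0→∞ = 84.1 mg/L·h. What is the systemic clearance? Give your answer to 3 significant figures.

CL = 2.81 L/h

CL = F × Dose / AUC_0→∞
   = 0.59 × 400 / 84.1 = 2.80618 L/h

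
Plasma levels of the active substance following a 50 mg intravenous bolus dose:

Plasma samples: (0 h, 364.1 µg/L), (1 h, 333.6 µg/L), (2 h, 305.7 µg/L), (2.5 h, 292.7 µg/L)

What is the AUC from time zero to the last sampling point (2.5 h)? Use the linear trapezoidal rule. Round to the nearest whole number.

AUC = 818 µg/L·h

Trapezoidal AUC_0→2.5:
  [0→1]: (364.1+333.6)/2 × 1 = 348.85
  [1→2]: (333.6+305.7)/2 × 1 = 319.65
  [2→2.5]: (305.7+292.7)/2 × 0.5 = 149.6
  Sum = 818.1 µg/L·h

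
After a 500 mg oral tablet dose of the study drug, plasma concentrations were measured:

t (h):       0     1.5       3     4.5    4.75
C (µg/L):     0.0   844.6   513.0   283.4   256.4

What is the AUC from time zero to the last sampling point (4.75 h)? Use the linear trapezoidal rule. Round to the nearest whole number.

AUC = 2316 µg/L·h

Trapezoidal AUC_0→4.75:
  [0→1.5]: (0.0+844.6)/2 × 1.5 = 633.45
  [1.5→3]: (844.6+513.0)/2 × 1.5 = 1018.2
  [3→4.5]: (513.0+283.4)/2 × 1.5 = 597.3
  [4.5→4.75]: (283.4+256.4)/2 × 0.25 = 67.475
  Sum = 2316.425 µg/L·h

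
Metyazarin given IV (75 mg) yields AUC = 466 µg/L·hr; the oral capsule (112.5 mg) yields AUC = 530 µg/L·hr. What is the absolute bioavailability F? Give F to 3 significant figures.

F = (AUC_ev / D_ev) / (AUC_iv / D_iv)
  = (530/112.5) / (466/75)
  = 4.71111 / 6.21333 = 0.7582

F = 0.758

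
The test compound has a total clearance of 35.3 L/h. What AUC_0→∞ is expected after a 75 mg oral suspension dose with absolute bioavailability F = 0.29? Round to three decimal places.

AUC_0→∞ = F × Dose / CL
        = 0.29 × 75 / 35.3 = 0.616147 mg/L·h

AUC = 0.616 mg/L·h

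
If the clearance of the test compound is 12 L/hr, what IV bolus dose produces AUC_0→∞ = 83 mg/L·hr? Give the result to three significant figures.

Dose = 996 mg

Dose_iv = CL × AUC_0→∞
     = 12 × 83 = 996 mg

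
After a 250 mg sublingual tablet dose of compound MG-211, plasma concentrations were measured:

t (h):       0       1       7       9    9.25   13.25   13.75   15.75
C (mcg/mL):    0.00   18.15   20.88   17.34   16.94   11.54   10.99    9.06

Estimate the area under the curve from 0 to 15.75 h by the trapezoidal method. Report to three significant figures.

Trapezoidal AUC_0→15.75:
  [0→1]: (0.00+18.15)/2 × 1 = 9.075
  [1→7]: (18.15+20.88)/2 × 6 = 117.09
  [7→9]: (20.88+17.34)/2 × 2 = 38.22
  [9→9.25]: (17.34+16.94)/2 × 0.25 = 4.285
  [9.25→13.25]: (16.94+11.54)/2 × 4 = 56.96
  [13.25→13.75]: (11.54+10.99)/2 × 0.5 = 5.6325
  [13.75→15.75]: (10.99+9.06)/2 × 2 = 20.05
  Sum = 251.3125 mcg/mL·h

AUC = 251 mcg/mL·h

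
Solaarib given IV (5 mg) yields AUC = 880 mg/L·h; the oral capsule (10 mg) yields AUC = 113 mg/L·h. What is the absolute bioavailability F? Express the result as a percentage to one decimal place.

F = (AUC_ev / D_ev) / (AUC_iv / D_iv)
  = (113/10) / (880/5)
  = 11.3 / 176 = 0.0642
  = 6.42%

F = 6.4%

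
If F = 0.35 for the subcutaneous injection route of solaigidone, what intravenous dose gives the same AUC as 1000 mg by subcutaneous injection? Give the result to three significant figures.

D_iv = 350 mg

Systemic exposure from an extravascular dose = F × D_ev, so the equivalent IV dose is F × D_ev.
D_iv = F × D_ev = 0.35 × 1000 = 350 mg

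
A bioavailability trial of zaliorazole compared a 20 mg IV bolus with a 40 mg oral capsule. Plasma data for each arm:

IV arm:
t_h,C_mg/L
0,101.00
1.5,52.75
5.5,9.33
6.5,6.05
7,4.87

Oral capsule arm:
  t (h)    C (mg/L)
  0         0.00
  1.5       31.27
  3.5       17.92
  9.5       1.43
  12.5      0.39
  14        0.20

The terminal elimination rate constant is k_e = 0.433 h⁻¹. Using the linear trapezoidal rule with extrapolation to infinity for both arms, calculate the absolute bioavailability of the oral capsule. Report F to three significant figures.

F = 0.257

Trapezoidal AUC_0→7 (IV):
  [0→1.5]: (101.00+52.75)/2 × 1.5 = 115.3125
  [1.5→5.5]: (52.75+9.33)/2 × 4 = 124.16
  [5.5→6.5]: (9.33+6.05)/2 × 1 = 7.69
  [6.5→7]: (6.05+4.87)/2 × 0.5 = 2.73
  Sum = 249.8925 mg/L·h
IV tail: 4.87/0.433 = 11.247; AUC_iv,0→∞ = 249.8925 + 11.247 = 261.1395 mg/L·h
Trapezoidal AUC_0→14 (oral capsule):
  [0→1.5]: (0.00+31.27)/2 × 1.5 = 23.4525
  [1.5→3.5]: (31.27+17.92)/2 × 2 = 49.19
  [3.5→9.5]: (17.92+1.43)/2 × 6 = 58.05
  [9.5→12.5]: (1.43+0.39)/2 × 3 = 2.73
  [12.5→14]: (0.39+0.20)/2 × 1.5 = 0.4425
  Sum = 133.865 mg/L·h
oral capsule tail: 0.20/0.433 = 0.462; AUC_ev,0→∞ = 133.865 + 0.462 = 134.327 mg/L·h
F = (AUC_ev/D_ev)/(AUC_iv/D_iv) = (134.327/40)/(261.1395/20) = 3.358175/13.056975 = 0.2572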